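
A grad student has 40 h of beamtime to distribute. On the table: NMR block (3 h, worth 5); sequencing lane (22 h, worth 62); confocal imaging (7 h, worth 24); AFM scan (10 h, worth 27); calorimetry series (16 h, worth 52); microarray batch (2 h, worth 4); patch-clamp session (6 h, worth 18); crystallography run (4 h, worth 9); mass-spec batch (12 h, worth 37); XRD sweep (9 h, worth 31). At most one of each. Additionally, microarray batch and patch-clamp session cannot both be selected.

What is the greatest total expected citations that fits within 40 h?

Taking confocal imaging + calorimetry series + patch-clamp session + XRD sweep: 38 h used, 125 in expected citations.
NMR block + calorimetry series + mass-spec batch + XRD sweep (40 h) also reaches 125 — a tie, but nothing goes higher.

125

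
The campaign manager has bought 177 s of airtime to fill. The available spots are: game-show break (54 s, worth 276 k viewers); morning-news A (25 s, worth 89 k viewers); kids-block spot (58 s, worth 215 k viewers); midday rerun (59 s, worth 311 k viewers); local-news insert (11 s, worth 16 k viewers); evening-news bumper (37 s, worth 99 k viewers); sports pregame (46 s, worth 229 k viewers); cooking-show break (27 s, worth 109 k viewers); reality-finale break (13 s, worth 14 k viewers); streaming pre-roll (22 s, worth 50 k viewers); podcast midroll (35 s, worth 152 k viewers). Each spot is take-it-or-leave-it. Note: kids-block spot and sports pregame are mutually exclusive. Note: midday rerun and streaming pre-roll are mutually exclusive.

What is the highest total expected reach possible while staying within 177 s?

848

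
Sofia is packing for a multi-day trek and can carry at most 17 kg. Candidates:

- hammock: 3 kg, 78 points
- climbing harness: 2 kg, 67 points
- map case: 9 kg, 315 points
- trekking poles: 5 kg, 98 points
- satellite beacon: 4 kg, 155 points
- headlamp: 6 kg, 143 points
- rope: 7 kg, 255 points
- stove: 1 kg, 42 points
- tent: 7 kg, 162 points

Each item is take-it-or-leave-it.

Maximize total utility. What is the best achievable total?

Ranking by ratio (utility/kg): stove 42.00, satellite beacon 38.75, rope 36.43, map case 35.00.
A density-first pass picks hammock + climbing harness + satellite beacon + rope + stove — 597 at 17 kg.
Replace hammock and climbing harness and satellite beacon with map case: the trade gains 15 net, giving 612 at 17 kg.

612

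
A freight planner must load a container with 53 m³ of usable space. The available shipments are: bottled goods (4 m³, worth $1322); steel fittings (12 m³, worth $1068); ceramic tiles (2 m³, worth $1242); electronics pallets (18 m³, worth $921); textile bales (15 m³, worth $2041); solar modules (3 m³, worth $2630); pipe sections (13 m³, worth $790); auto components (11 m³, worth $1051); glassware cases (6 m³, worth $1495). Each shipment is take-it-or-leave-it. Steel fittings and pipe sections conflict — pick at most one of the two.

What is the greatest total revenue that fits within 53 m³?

Best packing: bottled goods + steel fittings + ceramic tiles + textile bales + solar modules + auto components + glassware cases — 53 m³, 10849 total.
An exhaustive check of the 512 subsets confirms 10849.

10849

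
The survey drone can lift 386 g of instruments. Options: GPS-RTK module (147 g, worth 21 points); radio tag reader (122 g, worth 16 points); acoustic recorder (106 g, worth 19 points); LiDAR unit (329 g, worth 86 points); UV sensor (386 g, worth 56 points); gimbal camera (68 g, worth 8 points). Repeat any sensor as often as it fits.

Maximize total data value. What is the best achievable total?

Best packing: LiDAR unit — 329 g, 86 total.

86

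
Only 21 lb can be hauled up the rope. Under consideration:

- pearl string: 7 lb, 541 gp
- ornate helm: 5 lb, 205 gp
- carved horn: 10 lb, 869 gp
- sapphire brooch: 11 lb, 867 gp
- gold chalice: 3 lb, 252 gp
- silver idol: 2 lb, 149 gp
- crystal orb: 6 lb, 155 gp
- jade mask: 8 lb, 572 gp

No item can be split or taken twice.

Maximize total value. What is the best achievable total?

1736

By value per lb: carved horn 86.90, gold chalice 84.00, sapphire brooch 78.82, pearl string 77.29 lead.
Greedy by ratio would take pearl string + carved horn + gold chalice: 20 lb used, total 1662.
The 10 lb tied up in pearl string and gold chalice is better spent on sapphire brooch — total rises to 1736 (21 lb).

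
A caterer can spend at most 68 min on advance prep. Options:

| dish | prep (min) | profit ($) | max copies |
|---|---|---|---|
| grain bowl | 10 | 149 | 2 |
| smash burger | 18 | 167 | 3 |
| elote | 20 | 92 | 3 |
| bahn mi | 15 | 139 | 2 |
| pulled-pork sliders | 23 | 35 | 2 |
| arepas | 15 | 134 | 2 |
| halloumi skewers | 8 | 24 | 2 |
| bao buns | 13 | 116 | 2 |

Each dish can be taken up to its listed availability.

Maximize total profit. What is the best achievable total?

743

By profit per min: grain bowl 14.90, smash burger 9.28, bahn mi 9.27, arepas 8.93 lead.
Greedy by ratio would take 2×grain bowl + 2×smash burger + halloumi skewers: 64 min used, total 656.
The 26 min tied up in smash burger and halloumi skewers is better spent on 2×bahn mi — total rises to 743 (68 min).
Every other selection either busts 68 min or exceeds an availability limit or fails to beat 743.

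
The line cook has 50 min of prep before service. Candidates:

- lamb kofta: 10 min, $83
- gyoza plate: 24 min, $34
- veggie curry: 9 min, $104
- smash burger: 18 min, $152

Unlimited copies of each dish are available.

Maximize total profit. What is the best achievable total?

The ratio ordering already packs tightly: 5×veggie curry, 45 min, 520.

520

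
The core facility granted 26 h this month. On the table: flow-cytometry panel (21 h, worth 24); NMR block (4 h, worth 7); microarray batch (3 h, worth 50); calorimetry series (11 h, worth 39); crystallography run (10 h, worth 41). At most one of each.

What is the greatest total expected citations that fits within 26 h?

Microarray batch + calorimetry series + crystallography run uses 24 of the 26 h and totals 130.

130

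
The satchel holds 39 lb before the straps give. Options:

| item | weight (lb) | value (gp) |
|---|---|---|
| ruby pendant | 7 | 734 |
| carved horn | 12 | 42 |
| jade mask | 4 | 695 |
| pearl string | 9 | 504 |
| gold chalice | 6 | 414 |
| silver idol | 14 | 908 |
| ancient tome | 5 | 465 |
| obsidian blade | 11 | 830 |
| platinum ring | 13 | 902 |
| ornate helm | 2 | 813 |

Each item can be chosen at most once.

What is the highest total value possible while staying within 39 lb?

Density check — ornate helm 406.50, jade mask 173.75, ruby pendant 104.86, ancient tome 93.00 are the best per lb.
A density-first pass picks ruby pendant + jade mask + gold chalice + ancient tome + obsidian blade + ornate helm — 3951 at 35 lb.
Dropping gold chalice frees 6 lb; slotting in pearl string (9 lb) lifts the total to 4041 at 38 lb.
No other feasible combination exceeds 4041.

4041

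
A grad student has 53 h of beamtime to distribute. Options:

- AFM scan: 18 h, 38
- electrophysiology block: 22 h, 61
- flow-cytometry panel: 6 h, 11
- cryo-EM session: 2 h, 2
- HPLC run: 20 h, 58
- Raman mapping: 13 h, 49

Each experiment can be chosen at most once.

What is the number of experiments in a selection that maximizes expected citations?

The maximum expected citations within 53 h is 148.
For example AFM scan + electrophysiology block + Raman mapping achieves it, using 53 h.
All optima have 3 experiments.

3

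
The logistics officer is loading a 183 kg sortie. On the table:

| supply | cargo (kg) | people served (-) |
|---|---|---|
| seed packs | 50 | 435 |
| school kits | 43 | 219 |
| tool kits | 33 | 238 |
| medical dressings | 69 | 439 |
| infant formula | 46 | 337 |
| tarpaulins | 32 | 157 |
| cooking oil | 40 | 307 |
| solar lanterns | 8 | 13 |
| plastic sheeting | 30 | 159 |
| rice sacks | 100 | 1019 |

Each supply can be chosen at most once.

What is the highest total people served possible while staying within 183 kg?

The ratio ordering already packs tightly: seed packs + tool kits + rice sacks, 183 kg, 1692.

1692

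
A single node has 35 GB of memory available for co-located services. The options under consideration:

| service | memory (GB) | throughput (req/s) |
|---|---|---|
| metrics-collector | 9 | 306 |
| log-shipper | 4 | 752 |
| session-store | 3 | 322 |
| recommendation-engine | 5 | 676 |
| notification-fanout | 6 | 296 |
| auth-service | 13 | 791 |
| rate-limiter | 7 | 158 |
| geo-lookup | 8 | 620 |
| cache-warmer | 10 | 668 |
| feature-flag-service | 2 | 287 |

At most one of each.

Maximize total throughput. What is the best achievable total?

3448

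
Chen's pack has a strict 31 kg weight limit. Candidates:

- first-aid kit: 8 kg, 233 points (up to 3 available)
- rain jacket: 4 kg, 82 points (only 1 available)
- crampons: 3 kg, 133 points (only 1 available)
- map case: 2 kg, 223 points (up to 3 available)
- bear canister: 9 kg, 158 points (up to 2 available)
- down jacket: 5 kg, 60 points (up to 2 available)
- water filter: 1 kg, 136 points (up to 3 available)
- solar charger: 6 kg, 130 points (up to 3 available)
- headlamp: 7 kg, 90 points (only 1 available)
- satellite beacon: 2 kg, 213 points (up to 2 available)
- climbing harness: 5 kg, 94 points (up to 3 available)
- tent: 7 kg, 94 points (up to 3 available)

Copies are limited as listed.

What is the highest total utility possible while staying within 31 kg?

1999

Best packing: first-aid kit + crampons + 3×map case + 3×water filter + solar charger + 2×satellite beacon — 30 kg, 1999 total.
Nothing else within 31 kg beats 1999.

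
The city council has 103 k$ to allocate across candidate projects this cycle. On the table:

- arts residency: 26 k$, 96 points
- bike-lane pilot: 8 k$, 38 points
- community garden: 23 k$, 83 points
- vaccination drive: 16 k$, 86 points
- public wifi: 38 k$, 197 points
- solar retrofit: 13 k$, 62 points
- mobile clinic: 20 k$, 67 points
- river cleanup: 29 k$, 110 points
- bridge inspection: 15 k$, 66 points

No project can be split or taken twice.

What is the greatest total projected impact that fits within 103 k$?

483

Density check — vaccination drive 5.38, public wifi 5.18, solar retrofit 4.77, bike-lane pilot 4.75 are the best per k$.
Greedy by ratio would take bike-lane pilot + vaccination drive + public wifi + solar retrofit + bridge inspection: 90 k$ used, total 449.
Replace solar retrofit with arts residency: the trade gains 34 net, giving 483 at 103 k$.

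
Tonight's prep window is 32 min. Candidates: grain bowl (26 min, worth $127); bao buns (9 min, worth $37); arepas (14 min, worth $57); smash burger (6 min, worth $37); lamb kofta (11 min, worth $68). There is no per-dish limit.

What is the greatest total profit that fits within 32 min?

185

The ratio heuristic lands on smash burger + 2×lamb kofta (173) but leaves 4 min idle.
Dropping 2×lamb kofta frees 22 min; slotting in 4×smash burger (24 min) lifts the total to 185 at 30 min.
That's the maximum — no swap from here does better than 185.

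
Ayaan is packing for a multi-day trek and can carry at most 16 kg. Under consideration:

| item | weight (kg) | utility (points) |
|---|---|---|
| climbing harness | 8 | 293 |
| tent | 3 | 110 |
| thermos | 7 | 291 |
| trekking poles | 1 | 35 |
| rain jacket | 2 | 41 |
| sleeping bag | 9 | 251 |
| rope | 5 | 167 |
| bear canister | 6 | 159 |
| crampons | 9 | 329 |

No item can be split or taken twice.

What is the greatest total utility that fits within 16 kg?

Taking the top-ratio items first gives tent + thermos + trekking poles + rope for 603 (16 kg).
The 9 kg tied up in tent and trekking poles and rope is better spent on crampons — total rises to 620 (16 kg).
An exhaustive check of the 512 subsets confirms 620.

620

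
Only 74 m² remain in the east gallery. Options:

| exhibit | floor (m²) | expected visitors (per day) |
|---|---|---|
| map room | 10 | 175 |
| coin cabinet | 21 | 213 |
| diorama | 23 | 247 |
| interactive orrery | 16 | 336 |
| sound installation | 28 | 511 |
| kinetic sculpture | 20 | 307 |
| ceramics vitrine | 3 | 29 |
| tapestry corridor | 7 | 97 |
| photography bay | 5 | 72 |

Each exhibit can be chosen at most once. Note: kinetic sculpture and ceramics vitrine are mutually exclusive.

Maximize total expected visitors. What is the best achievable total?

1329

Taking map room + interactive orrery + sound installation + kinetic sculpture: 74 m² used, 1329 in expected visitors.
An exhaustive check of the 512 subsets confirms 1329.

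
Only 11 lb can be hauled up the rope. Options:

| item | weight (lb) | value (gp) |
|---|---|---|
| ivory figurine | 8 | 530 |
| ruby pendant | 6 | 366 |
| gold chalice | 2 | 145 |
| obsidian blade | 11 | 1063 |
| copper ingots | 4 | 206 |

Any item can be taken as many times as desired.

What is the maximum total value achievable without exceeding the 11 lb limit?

The ratio ordering already packs tightly: obsidian blade, 11 lb, 1063.
Every other selection either busts 11 lb or fails to beat 1063.

1063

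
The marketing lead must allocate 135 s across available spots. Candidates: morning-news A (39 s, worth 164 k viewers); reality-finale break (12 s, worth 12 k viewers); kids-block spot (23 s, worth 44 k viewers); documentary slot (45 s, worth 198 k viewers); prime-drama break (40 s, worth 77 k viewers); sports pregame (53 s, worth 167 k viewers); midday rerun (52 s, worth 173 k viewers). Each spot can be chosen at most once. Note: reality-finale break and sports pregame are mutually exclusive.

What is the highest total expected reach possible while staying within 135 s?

Best packing: morning-news A + documentary slot + prime-drama break — 124 s, 439 total.

439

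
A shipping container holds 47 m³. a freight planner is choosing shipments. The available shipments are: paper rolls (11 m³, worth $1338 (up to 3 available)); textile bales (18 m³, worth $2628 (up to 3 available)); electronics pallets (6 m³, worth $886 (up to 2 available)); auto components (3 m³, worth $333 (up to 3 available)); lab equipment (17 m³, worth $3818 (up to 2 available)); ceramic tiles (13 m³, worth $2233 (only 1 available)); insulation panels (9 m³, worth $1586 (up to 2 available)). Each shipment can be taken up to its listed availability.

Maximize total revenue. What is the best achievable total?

9869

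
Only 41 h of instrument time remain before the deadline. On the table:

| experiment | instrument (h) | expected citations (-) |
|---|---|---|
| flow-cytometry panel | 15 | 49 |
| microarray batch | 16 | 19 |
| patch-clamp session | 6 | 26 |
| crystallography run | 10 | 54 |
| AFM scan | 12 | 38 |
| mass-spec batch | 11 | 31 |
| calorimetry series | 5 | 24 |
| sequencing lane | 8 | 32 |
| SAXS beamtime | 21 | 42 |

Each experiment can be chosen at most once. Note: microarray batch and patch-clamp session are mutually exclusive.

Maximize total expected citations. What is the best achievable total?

The ratio ordering already packs tightly: patch-clamp session + crystallography run + AFM scan + calorimetry series + sequencing lane, 41 h, 174.

174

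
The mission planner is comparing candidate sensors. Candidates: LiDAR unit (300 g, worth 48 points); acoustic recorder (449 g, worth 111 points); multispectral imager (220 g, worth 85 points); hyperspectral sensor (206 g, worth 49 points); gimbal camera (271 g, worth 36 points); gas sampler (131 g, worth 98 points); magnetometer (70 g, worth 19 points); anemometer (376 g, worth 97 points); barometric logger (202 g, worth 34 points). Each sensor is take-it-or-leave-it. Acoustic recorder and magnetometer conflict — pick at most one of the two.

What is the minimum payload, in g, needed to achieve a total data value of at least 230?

Need the lightest bundle worth ≥ 230.
multispectral imager + hyperspectral sensor + gas sampler: 232 data value at 557 g.
Any bundle with less than 557 g falls short of 230.

557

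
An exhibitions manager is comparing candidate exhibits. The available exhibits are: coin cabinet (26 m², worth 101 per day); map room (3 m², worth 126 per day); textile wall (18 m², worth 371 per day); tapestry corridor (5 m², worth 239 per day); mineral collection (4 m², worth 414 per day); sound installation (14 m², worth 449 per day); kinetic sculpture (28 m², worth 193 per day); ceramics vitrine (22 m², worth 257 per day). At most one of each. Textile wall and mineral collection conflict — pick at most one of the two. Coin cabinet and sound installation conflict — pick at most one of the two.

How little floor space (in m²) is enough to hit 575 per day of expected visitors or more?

Minimise m² subject to total expected visitors ≥ 575.
Taking tapestry corridor + mineral collection gives 653 (≥ 575) for 9 m².
Below 9 m² the best achievable stays under 575.

9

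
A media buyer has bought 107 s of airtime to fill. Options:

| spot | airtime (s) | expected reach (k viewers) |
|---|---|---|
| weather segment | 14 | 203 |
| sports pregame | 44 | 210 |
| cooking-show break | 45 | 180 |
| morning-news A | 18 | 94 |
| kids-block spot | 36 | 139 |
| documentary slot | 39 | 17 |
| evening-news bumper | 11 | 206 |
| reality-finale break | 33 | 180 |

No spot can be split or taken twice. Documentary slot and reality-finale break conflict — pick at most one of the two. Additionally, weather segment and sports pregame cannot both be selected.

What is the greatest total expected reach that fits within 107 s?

A density-first pass picks weather segment + morning-news A + evening-news bumper + reality-finale break — 683 at 76 s.
Replace morning-news A with cooking-show break: the trade gains 86 net, giving 769 at 103 s.
Runner-up weather segment + cooking-show break + kids-block spot + evening-news bumper tops out at 728.

769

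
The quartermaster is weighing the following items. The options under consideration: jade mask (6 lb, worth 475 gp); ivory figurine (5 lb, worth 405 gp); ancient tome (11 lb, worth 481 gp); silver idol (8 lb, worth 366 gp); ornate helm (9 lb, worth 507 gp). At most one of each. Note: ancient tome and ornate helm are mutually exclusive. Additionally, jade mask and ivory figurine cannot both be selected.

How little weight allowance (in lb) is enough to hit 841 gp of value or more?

14

Need the lightest bundle worth ≥ 841.
Taking jade mask + silver idol gives 841 (≥ 841) for 14 lb.
Below 14 lb the best achievable stays under 841.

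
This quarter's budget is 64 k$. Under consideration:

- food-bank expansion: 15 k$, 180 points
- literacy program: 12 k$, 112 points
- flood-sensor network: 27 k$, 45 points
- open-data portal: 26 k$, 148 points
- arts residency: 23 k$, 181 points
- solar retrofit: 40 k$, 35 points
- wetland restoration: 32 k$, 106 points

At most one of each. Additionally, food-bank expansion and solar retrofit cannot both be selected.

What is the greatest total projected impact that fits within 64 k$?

Greedy by ratio would take food-bank expansion + literacy program + arts residency: 50 k$ used, total 473.
Replace literacy program with open-data portal: the trade gains 36 net, giving 509 at 64 k$.
Next best is food-bank expansion + literacy program + arts residency at 473 (50 k$) — short by 36.

509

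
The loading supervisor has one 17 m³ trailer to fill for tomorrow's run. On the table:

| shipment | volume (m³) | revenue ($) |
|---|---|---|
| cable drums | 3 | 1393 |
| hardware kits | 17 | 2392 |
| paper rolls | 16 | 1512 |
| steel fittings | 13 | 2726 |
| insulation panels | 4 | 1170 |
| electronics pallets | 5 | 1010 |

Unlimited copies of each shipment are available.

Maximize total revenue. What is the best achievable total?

6965

Taking 5×cable drums: 15 m³ used, 6965 in revenue.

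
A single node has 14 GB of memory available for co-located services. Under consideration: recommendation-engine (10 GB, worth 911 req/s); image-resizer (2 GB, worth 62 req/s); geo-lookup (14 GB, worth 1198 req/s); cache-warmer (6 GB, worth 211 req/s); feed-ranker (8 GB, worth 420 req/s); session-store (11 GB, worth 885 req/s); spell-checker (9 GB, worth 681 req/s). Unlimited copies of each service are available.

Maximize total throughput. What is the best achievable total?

1198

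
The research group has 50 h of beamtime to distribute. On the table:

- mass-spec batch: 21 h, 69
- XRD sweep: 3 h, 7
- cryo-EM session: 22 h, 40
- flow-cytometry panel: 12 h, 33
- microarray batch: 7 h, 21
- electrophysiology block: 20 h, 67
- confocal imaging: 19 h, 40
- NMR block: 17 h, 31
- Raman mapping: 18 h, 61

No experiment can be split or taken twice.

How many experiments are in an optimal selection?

3

Optimal total is 161.
flow-cytometry panel + electrophysiology block + Raman mapping hits 161 at 50 h.
Every optimal selection uses 3 experiments.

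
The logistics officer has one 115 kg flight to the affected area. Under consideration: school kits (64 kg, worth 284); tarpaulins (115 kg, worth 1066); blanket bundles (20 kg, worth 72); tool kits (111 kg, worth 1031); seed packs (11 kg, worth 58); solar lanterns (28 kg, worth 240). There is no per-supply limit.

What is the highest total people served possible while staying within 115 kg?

1066

Greedy by ratio would take tool kits: 111 kg used, total 1031.
The 111 kg tied up in tool kits is better spent on tarpaulins — total rises to 1066 (115 kg).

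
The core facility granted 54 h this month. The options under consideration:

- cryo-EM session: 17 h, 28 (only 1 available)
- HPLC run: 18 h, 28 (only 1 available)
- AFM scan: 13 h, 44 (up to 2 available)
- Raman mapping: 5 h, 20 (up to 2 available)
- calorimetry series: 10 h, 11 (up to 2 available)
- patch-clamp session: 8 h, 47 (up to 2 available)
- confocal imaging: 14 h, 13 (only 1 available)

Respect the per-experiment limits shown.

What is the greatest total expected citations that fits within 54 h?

222

Density check — patch-clamp session 5.88, Raman mapping 4.00, AFM scan 3.38 are the best per h.
Best packing: 2×AFM scan + 2×Raman mapping + 2×patch-clamp session — 52 h, 222 total.
No other feasible combination exceeds 222.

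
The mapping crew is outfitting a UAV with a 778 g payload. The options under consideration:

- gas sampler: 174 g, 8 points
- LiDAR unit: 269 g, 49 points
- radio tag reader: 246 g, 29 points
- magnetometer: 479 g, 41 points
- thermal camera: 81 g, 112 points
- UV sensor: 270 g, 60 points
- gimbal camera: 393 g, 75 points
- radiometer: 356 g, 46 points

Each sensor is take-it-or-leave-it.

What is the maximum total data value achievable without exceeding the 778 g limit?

247

Best packing: thermal camera + UV sensor + gimbal camera — 744 g, 247 total.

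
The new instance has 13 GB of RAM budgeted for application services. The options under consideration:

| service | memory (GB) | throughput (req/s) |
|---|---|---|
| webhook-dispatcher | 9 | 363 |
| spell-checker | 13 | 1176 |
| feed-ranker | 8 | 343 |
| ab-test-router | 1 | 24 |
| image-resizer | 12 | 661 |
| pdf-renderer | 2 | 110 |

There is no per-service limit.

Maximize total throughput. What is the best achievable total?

1176

By throughput per GB: spell-checker 90.46, image-resizer 55.08, pdf-renderer 55.00, feed-ranker 42.88 lead.
The ratio ordering already packs tightly: spell-checker, 13 GB, 1176.
That's the maximum — no swap from here does better than 1176.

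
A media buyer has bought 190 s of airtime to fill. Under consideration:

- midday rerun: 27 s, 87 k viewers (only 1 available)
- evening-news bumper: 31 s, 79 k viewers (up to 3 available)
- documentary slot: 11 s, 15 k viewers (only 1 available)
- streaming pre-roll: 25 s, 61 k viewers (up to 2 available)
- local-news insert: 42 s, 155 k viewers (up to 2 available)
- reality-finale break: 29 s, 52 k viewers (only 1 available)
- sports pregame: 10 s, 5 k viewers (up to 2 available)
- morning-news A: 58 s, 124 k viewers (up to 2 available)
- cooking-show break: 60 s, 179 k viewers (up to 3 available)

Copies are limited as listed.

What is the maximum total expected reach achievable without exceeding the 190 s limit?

600

The ratio heuristic lands on midday rerun + documentary slot + 2×local-news insert + cooking-show break (591) but leaves 8 s idle.
Replace documentary slot and local-news insert with cooking-show break: the trade gains 9 net, giving 600 at 189 s.
No other feasible combination exceeds 600.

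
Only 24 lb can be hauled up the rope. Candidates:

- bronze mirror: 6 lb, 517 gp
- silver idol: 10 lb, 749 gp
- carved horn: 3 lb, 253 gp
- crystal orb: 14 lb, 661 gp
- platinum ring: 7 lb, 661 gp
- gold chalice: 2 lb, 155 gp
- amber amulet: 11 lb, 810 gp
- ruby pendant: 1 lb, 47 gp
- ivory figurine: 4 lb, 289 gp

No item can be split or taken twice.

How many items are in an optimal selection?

3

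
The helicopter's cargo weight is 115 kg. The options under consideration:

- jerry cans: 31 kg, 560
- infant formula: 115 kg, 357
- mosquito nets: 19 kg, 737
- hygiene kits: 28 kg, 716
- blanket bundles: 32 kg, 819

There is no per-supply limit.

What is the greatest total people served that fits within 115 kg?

4422

By people served per kg: mosquito nets 38.79, blanket bundles 25.59, hygiene kits 25.57, jerry cans 18.06 lead.
The ratio ordering already packs tightly: 6×mosquito nets, 114 kg, 4422.
The spare 1 kg is too small for any remaining supply, and no exchange beats 4422.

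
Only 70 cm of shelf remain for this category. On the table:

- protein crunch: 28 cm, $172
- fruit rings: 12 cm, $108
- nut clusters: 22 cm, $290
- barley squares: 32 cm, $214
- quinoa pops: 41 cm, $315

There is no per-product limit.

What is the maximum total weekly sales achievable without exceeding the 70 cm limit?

3×nut clusters uses 66 of the 70 cm and totals 870.
That's the maximum — no swap from here does better than 870.

870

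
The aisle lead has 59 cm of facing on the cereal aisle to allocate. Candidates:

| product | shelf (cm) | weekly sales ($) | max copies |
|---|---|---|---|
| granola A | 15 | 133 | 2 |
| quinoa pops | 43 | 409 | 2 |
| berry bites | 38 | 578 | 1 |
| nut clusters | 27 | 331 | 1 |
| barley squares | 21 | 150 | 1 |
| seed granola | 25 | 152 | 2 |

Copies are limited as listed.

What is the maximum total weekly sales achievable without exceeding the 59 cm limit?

728

A density-first pass picks granola A + berry bites — 711 at 53 cm.
The 15 cm tied up in granola A is better spent on barley squares — total rises to 728 (59 cm).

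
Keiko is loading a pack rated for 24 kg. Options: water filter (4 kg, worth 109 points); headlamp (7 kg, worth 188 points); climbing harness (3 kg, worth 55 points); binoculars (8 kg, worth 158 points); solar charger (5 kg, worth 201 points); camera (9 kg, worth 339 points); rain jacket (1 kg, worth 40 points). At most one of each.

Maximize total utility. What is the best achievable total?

Filling by ratio: water filter + climbing harness + solar charger + camera + rain jacket for 744, with 2 kg left unused.
Replace water filter and rain jacket with headlamp: the trade gains 39 net, giving 783 at 24 kg.
Nothing else within 24 kg beats 783.

783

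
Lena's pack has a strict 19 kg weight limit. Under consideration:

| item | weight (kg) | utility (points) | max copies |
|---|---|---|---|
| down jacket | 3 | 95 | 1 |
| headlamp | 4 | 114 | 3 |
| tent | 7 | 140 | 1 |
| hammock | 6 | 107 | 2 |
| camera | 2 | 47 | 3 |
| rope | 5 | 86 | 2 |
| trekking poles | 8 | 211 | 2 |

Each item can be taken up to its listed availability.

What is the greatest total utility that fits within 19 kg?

Ranking by ratio (utility/kg): down jacket 31.67, headlamp 28.50, trekking poles 26.38, camera 23.50.
Greedy by ratio would take down jacket + 3×headlamp + 2×camera: 19 kg used, total 531.
Replace headlamp and 2×camera with trekking poles: the trade gains 3 net, giving 534 at 19 kg.

534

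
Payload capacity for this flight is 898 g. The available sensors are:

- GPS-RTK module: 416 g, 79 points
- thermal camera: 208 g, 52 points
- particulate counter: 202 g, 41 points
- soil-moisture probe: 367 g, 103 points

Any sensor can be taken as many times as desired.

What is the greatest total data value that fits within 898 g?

208

Density check — soil-moisture probe 0.28, thermal camera 0.25, particulate counter 0.20 are the best per g.
Greedy by ratio would take 2×soil-moisture probe: 734 g used, total 206.
The 734 g tied up in 2×soil-moisture probe is better spent on 4×thermal camera — total rises to 208 (832 g).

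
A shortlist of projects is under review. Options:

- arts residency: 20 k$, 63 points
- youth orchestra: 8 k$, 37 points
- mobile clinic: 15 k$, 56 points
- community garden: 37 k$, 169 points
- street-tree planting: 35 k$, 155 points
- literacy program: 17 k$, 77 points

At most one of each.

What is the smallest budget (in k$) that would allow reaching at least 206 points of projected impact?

Need the lightest bundle worth ≥ 206.
youth orchestra + community garden reaches 206 using 45 k$.
Any bundle with less than 45 k$ falls short of 206.

45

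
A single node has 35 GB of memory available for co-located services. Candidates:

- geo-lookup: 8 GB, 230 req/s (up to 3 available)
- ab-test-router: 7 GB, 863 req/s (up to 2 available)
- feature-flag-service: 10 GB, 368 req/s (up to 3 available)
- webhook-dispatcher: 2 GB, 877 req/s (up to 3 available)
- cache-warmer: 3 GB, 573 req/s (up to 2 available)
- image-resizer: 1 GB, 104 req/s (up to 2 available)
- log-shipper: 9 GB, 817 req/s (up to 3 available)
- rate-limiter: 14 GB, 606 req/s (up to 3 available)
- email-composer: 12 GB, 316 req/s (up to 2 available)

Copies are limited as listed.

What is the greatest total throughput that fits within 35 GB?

By throughput per GB: webhook-dispatcher 438.50, cache-warmer 191.00, ab-test-router 123.29, image-resizer 104.00 lead.
Filling by ratio: 2×ab-test-router + 3×webhook-dispatcher + 2×cache-warmer + 2×image-resizer for 5711, with 7 GB left unused.
The 2 GB tied up in 2×image-resizer is better spent on log-shipper — total rises to 6320 (35 GB).
That's the maximum — no swap from here does better than 6320.

6320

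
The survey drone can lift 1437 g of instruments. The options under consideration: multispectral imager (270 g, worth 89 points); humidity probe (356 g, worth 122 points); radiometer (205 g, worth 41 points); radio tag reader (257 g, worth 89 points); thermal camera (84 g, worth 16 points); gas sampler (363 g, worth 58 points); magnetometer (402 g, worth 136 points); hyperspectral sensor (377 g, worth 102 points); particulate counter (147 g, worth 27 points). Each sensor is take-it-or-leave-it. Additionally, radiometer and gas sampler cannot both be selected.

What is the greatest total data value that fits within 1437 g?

Ranking by ratio (data value/g): radio tag reader 0.35, humidity probe 0.34, magnetometer 0.34, multispectral imager 0.33.
Filling by ratio: multispectral imager + humidity probe + radio tag reader + thermal camera + magnetometer for 452, with 68 g left unused.
Replace thermal camera with particulate counter: the trade gains 11 net, giving 463 at 1432 g.

463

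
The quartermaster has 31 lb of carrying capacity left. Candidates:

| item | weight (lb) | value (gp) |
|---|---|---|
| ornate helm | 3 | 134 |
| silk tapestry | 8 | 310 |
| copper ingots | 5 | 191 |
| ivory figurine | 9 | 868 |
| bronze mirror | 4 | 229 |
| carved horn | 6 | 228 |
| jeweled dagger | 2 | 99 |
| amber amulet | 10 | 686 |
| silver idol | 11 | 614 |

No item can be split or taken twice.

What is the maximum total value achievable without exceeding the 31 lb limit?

A density-first pass picks ornate helm + ivory figurine + bronze mirror + jeweled dagger + amber amulet — 2016 at 28 lb.
The 9 lb tied up in ornate helm and bronze mirror and jeweled dagger is better spent on silver idol — total rises to 2168 (30 lb).
The closest alternative, ivory figurine + bronze mirror + carved horn + jeweled dagger + amber amulet, reaches only 2110.

2168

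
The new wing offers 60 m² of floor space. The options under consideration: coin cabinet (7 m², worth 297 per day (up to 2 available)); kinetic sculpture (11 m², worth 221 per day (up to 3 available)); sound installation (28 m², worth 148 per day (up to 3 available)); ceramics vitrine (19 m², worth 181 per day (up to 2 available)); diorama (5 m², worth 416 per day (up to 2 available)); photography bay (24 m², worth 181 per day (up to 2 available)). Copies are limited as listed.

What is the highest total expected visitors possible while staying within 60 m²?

2089

Density check — diorama 83.20, coin cabinet 42.43, kinetic sculpture 20.09, ceramics vitrine 9.53 are the best per m².
The ratio ordering already packs tightly: 2×coin cabinet + 3×kinetic sculpture + 2×diorama, 57 m², 2089.
Nothing else within 60 m² beats 2089.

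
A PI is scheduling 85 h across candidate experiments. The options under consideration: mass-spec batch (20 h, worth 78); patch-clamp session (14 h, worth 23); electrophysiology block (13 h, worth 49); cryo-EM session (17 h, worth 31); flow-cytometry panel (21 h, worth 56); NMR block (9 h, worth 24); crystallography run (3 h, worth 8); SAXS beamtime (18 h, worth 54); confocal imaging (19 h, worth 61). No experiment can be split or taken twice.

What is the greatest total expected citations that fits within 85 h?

276

By expected citations per h: mass-spec batch 3.90, electrophysiology block 3.77, confocal imaging 3.21, SAXS beamtime 3.00 lead.
Greedy by ratio would take mass-spec batch + electrophysiology block + NMR block + crystallography run + SAXS beamtime + confocal imaging: 82 h used, total 274.
The 18 h tied up in SAXS beamtime is better spent on flow-cytometry panel — total rises to 276 (85 h).
That's the maximum — no swap from here does better than 276.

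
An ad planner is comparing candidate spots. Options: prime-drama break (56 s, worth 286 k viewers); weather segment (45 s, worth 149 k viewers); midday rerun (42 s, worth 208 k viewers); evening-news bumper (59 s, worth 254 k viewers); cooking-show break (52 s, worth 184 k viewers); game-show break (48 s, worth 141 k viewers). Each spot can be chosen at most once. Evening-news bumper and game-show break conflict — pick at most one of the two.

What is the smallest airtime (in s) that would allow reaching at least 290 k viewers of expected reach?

Minimise s subject to total expected reach ≥ 290.
Taking weather segment + midday rerun gives 357 (≥ 290) for 87 s.
Below 87 s the best achievable stays under 290.

87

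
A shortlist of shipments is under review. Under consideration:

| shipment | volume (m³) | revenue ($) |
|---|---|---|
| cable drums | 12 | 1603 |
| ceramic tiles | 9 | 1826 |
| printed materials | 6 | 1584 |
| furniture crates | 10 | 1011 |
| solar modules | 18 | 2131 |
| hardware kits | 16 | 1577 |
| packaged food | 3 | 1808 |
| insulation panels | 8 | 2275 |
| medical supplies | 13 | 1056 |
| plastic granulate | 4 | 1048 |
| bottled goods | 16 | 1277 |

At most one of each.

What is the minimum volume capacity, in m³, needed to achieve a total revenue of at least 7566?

30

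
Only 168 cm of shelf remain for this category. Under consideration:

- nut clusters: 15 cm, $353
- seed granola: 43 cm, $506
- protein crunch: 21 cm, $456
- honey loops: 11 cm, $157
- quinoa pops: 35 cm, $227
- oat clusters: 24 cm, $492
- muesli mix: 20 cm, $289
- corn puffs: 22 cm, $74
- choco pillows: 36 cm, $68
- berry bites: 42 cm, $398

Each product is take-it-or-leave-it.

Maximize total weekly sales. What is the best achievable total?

2494

Density check — nut clusters 23.53, protein crunch 21.71, oat clusters 20.50, muesli mix 14.45 are the best per cm.
Taking the top-ratio products first gives nut clusters + seed granola + protein crunch + honey loops + oat clusters + muesli mix + corn puffs for 2327 (156 cm).
Replace honey loops and corn puffs with berry bites: the trade gains 167 net, giving 2494 at 165 cm.
Next best is nut clusters + protein crunch + honey loops + quinoa pops + oat clusters + muesli mix + berry bites at 2372 (168 cm) — short by 122.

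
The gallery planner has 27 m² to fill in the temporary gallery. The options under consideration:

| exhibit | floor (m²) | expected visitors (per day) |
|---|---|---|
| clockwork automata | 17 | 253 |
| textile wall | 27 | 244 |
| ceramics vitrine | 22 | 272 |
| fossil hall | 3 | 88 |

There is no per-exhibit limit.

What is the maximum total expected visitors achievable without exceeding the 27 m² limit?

792

9×fossil hall uses 27 of the 27 m² and totals 792.
Every other selection either busts 27 m² or fails to beat 792.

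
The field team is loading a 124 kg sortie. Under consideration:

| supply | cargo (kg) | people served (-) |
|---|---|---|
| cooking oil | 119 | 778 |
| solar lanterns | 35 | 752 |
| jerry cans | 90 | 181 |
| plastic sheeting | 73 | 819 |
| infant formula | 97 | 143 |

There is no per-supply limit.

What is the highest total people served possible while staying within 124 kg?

3×solar lanterns uses 105 of the 124 kg and totals 2256.

2256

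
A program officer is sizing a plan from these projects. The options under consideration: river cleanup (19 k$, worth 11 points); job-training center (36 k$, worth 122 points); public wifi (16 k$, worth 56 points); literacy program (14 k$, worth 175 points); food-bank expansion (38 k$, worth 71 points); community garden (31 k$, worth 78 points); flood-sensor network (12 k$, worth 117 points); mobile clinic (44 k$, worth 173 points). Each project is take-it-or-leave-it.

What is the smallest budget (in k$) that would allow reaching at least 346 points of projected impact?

Look for the lowest-budget combination reaching 346.
public wifi + literacy program + flood-sensor network: 348 projected impact at 42 k$.
No combination under 42 k$ hits 346.

42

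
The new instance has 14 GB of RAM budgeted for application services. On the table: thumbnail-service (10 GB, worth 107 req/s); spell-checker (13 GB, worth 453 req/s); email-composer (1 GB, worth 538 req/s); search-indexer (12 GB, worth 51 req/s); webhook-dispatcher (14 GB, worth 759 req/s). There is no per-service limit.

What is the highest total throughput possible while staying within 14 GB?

The ratio ordering already packs tightly: 14×email-composer, 14 GB, 7532.

7532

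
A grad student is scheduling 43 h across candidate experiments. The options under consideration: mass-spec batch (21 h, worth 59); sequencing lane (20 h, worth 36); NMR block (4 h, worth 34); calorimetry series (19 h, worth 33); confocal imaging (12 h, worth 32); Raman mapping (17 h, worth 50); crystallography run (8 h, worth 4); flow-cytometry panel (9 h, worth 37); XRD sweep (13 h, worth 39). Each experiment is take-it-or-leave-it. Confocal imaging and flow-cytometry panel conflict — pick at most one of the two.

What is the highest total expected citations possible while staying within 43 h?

Best packing: NMR block + Raman mapping + flow-cytometry panel + XRD sweep — 43 h, 160 total.
Runner-up mass-spec batch + NMR block + Raman mapping tops out at 143.

160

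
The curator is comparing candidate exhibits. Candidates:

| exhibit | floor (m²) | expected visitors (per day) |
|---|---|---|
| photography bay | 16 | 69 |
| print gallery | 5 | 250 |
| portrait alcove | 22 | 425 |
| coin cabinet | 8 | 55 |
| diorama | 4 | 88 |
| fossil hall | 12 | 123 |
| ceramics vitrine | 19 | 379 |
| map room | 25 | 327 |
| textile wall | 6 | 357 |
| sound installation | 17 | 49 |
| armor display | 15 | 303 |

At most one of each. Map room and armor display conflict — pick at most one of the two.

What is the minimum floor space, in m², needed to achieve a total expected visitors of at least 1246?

Minimise m² subject to total expected visitors ≥ 1246.
Taking print gallery + ceramics vitrine + textile wall + armor display gives 1289 (≥ 1246) for 45 m².
Below 45 m² the best achievable stays under 1246.

45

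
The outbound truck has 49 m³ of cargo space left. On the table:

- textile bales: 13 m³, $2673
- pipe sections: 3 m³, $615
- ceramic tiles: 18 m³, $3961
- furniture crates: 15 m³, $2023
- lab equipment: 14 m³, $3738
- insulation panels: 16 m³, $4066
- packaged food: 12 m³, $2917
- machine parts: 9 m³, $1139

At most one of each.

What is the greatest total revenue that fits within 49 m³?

11765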